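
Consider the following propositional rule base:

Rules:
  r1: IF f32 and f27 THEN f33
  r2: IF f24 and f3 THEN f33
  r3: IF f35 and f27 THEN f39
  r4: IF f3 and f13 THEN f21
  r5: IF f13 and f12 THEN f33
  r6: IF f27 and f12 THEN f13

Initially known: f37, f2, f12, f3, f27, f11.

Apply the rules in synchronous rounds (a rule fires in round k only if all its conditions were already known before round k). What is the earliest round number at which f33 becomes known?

Round 1: r6 [IF f27 and f12 THEN f13]. Adds f13.
Round 2: r4 [IF f3 and f13 THEN f21]; r5 [IF f13 and f12 THEN f33]. Adds f21, f33.
f33 first appears in round 2.

2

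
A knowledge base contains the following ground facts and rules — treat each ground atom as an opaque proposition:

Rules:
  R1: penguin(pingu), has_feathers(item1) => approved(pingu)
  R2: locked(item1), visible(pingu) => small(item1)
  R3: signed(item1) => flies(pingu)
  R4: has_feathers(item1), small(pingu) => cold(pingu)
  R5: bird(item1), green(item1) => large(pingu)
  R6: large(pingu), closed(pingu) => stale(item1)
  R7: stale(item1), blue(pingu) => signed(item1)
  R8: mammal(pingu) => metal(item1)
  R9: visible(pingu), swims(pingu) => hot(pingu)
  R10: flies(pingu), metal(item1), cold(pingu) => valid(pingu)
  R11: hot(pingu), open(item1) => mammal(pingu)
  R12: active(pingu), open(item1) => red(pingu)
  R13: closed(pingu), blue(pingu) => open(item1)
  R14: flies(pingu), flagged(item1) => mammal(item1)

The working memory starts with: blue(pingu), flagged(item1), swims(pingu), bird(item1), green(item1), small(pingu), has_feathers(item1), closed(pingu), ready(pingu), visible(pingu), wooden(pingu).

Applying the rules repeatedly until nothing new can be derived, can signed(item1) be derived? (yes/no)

[1] R4 [has_feathers(item1), small(pingu) => cold(pingu)]; R5 [bird(item1), green(item1) => large(pingu)]; R9 [visible(pingu), swims(pingu) => hot(pingu)]; R13 [closed(pingu), blue(pingu) => open(item1)]. ⇒ new: cold(pingu), large(pingu), hot(pingu), open(item1).
[2] R6 [large(pingu), closed(pingu) => stale(item1)]; R11 [hot(pingu), open(item1) => mammal(pingu)]. ⇒ new: stale(item1), mammal(pingu).
[3] R7 [stale(item1), blue(pingu) => signed(item1)]; R8 [mammal(pingu) => metal(item1)]. ⇒ new: signed(item1), metal(item1).
[4] R3 [signed(item1) => flies(pingu)]. ⇒ new: flies(pingu).
[5] R10 [flies(pingu), metal(item1), cold(pingu) => valid(pingu)]; R14 [flies(pingu), flagged(item1) => mammal(item1)]. ⇒ new: valid(pingu), mammal(item1).
signed(item1) appears in round 3, so it is derivable.

yes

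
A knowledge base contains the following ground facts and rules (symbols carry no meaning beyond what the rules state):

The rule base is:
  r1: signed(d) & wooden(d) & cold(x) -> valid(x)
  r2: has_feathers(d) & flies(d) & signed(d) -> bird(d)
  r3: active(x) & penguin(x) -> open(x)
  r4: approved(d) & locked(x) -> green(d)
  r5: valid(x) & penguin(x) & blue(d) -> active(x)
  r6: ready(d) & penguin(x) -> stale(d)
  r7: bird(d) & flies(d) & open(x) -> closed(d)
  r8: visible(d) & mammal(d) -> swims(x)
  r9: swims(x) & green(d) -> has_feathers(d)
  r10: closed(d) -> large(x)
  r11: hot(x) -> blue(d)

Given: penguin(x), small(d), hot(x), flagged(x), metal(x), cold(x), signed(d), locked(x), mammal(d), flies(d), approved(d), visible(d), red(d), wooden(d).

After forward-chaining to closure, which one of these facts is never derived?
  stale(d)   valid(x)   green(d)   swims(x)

stale(d)

Round 1: r1 [signed(d) & wooden(d) & cold(x) -> valid(x)]; r4 [approved(d) & locked(x) -> green(d)]; r8 [visible(d) & mammal(d) -> swims(x)]; r11 [hot(x) -> blue(d)]. New: valid(x), green(d), swims(x), blue(d).
Round 2: r5 [valid(x) & penguin(x) & blue(d) -> active(x)]; r9 [swims(x) & green(d) -> has_feathers(d)]. New: active(x), has_feathers(d).
Round 3: r2 [has_feathers(d) & flies(d) & signed(d) -> bird(d)]; r3 [active(x) & penguin(x) -> open(x)]. New: bird(d), open(x).
Round 4: r7 [bird(d) & flies(d) & open(x) -> closed(d)]. New: closed(d).
Round 5: r10 [closed(d) -> large(x)]. New: large(x).
Derived: valid(x) (round 1), swims(x) (round 1), green(d) (round 1). stale(d) never appears in any round.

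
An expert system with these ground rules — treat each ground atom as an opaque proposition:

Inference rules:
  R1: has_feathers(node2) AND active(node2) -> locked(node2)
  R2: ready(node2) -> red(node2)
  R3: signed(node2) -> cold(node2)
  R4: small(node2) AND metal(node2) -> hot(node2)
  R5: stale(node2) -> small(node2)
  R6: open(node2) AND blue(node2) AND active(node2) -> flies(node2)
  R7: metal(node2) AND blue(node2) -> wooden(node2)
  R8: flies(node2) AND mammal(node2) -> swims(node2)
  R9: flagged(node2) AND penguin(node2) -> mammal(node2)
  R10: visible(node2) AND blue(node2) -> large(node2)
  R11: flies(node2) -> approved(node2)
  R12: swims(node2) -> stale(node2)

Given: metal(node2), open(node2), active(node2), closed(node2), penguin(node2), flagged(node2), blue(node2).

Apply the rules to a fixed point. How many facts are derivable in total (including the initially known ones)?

Round 1 fires R6, R7, R9, giving flies(node2), wooden(node2), mammal(node2).
Round 2 fires R8, R11, giving swims(node2), approved(node2).
Round 3 fires R12, giving stale(node2).
Round 4 fires R5, giving small(node2).
Round 5 fires R4, giving hot(node2).
Closure: {active(node2), approved(node2), blue(node2), closed(node2), flagged(node2), flies(node2), hot(node2), mammal(node2), metal(node2), open(node2), penguin(node2), small(node2), stale(node2), swims(node2), wooden(node2)} — 15 facts.

15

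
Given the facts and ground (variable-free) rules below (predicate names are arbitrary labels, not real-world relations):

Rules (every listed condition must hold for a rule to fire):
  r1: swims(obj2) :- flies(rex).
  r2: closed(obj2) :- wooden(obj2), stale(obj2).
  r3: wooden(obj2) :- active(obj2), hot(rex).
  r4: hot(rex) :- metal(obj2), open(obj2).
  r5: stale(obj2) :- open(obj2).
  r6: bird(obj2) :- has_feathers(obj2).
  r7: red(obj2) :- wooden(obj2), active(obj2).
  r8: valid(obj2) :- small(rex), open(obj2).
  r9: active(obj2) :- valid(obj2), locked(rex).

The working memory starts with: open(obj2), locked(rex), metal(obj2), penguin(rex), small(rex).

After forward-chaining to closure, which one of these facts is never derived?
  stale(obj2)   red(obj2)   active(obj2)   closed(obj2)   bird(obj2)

bird(obj2)

Round 1 fires r4, r5, r8, giving hot(rex), stale(obj2), valid(obj2).
Round 2 fires r9, giving active(obj2).
Round 3 fires r3, giving wooden(obj2).
Round 4 fires r2, r7, giving closed(obj2), red(obj2).
Derived: closed(obj2) (round 4), stale(obj2) (round 1), red(obj2) (round 4), active(obj2) (round 2). bird(obj2) never appears in any round.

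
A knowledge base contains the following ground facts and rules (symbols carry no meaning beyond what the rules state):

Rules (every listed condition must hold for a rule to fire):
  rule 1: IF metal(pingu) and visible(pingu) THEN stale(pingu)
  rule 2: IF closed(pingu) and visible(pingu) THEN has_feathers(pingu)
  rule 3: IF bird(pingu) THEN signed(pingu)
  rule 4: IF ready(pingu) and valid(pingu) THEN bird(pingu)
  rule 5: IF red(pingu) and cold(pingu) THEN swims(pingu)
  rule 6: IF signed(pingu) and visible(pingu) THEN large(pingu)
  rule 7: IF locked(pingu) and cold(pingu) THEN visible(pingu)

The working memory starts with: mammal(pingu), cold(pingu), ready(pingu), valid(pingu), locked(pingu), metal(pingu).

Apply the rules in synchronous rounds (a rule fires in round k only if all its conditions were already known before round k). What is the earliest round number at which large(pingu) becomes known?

Round 1: rule 4 [IF ready(pingu) and valid(pingu) THEN bird(pingu)]; rule 7 [IF locked(pingu) and cold(pingu) THEN visible(pingu)]. New: bird(pingu), visible(pingu).
Round 2: rule 1 [IF metal(pingu) and visible(pingu) THEN stale(pingu)]; rule 3 [IF bird(pingu) THEN signed(pingu)]. New: stale(pingu), signed(pingu).
Round 3: rule 6 [IF signed(pingu) and visible(pingu) THEN large(pingu)]. New: large(pingu).
large(pingu) first appears in round 3.

3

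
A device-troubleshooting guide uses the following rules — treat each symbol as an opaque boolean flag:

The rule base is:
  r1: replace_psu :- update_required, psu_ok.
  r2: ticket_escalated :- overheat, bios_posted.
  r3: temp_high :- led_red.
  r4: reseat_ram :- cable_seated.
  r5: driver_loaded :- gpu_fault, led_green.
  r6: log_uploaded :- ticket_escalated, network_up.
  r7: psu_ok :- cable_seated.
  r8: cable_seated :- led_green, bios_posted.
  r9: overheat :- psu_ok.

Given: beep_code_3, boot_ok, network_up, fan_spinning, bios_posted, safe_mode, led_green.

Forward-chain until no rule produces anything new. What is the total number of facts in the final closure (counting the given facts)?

13

Round 1 — r8, derive cable_seated.
Round 2 — r4, r7, derive reseat_ram, psu_ok.
Round 3 — r9, derive overheat.
Round 4 — r2, derive ticket_escalated.
Round 5 — r6, derive log_uploaded.
Closure: {beep_code_3, bios_posted, boot_ok, cable_seated, fan_spinning, led_green, log_uploaded, network_up, overheat, psu_ok, reseat_ram, safe_mode, ticket_escalated} — 13 facts.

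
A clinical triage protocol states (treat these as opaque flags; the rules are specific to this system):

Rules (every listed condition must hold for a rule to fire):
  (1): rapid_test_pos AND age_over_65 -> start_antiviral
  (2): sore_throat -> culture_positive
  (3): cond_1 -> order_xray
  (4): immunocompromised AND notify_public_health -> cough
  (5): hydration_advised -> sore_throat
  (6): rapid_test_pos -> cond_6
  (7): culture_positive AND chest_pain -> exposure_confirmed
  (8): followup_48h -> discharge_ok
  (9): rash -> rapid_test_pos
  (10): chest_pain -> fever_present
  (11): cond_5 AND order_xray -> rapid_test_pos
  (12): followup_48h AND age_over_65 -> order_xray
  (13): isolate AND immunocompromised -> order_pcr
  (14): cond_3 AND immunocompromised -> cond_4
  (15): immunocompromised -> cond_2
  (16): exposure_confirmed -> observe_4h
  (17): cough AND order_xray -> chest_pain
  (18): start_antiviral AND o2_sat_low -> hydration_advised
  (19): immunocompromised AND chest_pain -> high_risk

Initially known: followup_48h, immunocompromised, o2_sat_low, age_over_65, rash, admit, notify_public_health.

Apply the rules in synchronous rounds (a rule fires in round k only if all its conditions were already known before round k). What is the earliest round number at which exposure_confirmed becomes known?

6

Round 1: (4) [immunocompromised AND notify_public_health -> cough]; (8) [followup_48h -> discharge_ok]; (9) [rash -> rapid_test_pos]; (12) [followup_48h AND age_over_65 -> order_xray]; (15) [immunocompromised -> cond_2]. Adds cough, discharge_ok, rapid_test_pos, order_xray, cond_2.
Round 2: (1) [rapid_test_pos AND age_over_65 -> start_antiviral]; (6) [rapid_test_pos -> cond_6]; (17) [cough AND order_xray -> chest_pain]. Adds start_antiviral, cond_6, chest_pain.
Round 3: (10) [chest_pain -> fever_present]; (18) [start_antiviral AND o2_sat_low -> hydration_advised]; (19) [immunocompromised AND chest_pain -> high_risk]. Adds fever_present, hydration_advised, high_risk.
Round 4: (5) [hydration_advised -> sore_throat]. Adds sore_throat.
Round 5: (2) [sore_throat -> culture_positive]. Adds culture_positive.
Round 6: (7) [culture_positive AND chest_pain -> exposure_confirmed]. Adds exposure_confirmed.
exposure_confirmed first appears in round 6.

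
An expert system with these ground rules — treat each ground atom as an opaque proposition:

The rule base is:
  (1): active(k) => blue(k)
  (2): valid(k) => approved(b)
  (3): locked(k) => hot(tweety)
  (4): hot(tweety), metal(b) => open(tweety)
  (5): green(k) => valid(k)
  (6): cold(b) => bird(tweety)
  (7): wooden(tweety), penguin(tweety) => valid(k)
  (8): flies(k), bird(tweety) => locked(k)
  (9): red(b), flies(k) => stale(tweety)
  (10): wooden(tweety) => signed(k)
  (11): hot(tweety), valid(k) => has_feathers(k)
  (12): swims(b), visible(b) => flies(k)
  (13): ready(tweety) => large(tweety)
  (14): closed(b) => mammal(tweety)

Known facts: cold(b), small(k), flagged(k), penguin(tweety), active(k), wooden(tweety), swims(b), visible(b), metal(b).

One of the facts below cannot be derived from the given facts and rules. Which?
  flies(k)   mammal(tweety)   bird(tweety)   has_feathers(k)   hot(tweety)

mammal(tweety)

[1] (1) [active(k) => blue(k)]; (6) [cold(b) => bird(tweety)]; (7) [wooden(tweety), penguin(tweety) => valid(k)]; (10) [wooden(tweety) => signed(k)]; (12) [swims(b), visible(b) => flies(k)]. ⇒ new: blue(k), bird(tweety), valid(k), signed(k), flies(k).
[2] (2) [valid(k) => approved(b)]; (8) [flies(k), bird(tweety) => locked(k)]. ⇒ new: approved(b), locked(k).
[3] (3) [locked(k) => hot(tweety)]. ⇒ new: hot(tweety).
[4] (4) [hot(tweety), metal(b) => open(tweety)]; (11) [hot(tweety), valid(k) => has_feathers(k)]. ⇒ new: open(tweety), has_feathers(k).
Derived: hot(tweety) (round 3), has_feathers(k) (round 4), bird(tweety) (round 1), flies(k) (round 1). mammal(tweety) never appears in any round.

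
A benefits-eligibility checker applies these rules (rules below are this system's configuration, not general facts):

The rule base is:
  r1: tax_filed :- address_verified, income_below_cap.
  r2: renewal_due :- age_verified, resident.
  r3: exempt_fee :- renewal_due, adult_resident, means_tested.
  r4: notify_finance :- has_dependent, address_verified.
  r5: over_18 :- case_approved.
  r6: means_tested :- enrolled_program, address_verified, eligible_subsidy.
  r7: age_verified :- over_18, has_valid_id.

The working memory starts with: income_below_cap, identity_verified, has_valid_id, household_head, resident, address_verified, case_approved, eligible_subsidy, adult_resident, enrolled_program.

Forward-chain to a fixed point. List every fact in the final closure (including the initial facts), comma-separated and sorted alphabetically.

address_verified, adult_resident, age_verified, case_approved, eligible_subsidy, enrolled_program, exempt_fee, has_valid_id, household_head, identity_verified, income_below_cap, means_tested, over_18, renewal_due, resident, tax_filed

Round 1 — r1, r5, r6, derive tax_filed, over_18, means_tested.
Round 2 — r7, derive age_verified.
Round 3 — r2, derive renewal_due.
Round 4 — r3, derive exempt_fee.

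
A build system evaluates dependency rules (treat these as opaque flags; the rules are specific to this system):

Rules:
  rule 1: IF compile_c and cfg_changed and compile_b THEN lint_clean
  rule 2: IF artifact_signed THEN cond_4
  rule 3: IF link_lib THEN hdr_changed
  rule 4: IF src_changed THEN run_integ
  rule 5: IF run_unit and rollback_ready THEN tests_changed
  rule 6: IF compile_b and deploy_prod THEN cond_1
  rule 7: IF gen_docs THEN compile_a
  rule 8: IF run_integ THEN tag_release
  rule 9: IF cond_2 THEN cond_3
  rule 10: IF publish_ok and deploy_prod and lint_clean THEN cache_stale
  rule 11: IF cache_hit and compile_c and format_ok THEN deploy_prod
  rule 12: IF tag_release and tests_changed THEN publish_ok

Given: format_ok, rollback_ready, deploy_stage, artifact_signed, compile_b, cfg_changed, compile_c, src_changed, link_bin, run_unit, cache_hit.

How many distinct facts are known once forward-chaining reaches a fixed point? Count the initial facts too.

[1] rule 1 [IF compile_c and cfg_changed and compile_b THEN lint_clean]; rule 2 [IF artifact_signed THEN cond_4]; rule 4 [IF src_changed THEN run_integ]; rule 5 [IF run_unit and rollback_ready THEN tests_changed]; rule 11 [IF cache_hit and compile_c and format_ok THEN deploy_prod]. ⇒ new: lint_clean, cond_4, run_integ, tests_changed, deploy_prod.
[2] rule 6 [IF compile_b and deploy_prod THEN cond_1]; rule 8 [IF run_integ THEN tag_release]. ⇒ new: cond_1, tag_release.
[3] rule 12 [IF tag_release and tests_changed THEN publish_ok]. ⇒ new: publish_ok.
[4] rule 10 [IF publish_ok and deploy_prod and lint_clean THEN cache_stale]. ⇒ new: cache_stale.
Closure: {artifact_signed, cache_hit, cache_stale, cfg_changed, compile_b, compile_c, cond_1, cond_4, deploy_prod, deploy_stage, format_ok, link_bin, lint_clean, publish_ok, rollback_ready, run_integ, run_unit, src_changed, tag_release, tests_changed} — 20 facts.

20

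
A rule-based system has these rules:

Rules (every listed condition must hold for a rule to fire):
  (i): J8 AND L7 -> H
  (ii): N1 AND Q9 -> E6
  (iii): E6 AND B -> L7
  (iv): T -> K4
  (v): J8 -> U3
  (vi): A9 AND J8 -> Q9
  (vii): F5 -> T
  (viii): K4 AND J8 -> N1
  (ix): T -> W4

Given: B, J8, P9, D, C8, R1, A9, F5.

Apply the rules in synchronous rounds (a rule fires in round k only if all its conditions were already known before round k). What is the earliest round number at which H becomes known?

6

[1] (v) [J8 -> U3]; (vi) [A9 AND J8 -> Q9]; (vii) [F5 -> T]. ⇒ new: U3, Q9, T.
[2] (iv) [T -> K4]; (ix) [T -> W4]. ⇒ new: K4, W4.
[3] (viii) [K4 AND J8 -> N1]. ⇒ new: N1.
[4] (ii) [N1 AND Q9 -> E6]. ⇒ new: E6.
[5] (iii) [E6 AND B -> L7]. ⇒ new: L7.
[6] (i) [J8 AND L7 -> H]. ⇒ new: H.
H first appears in round 6.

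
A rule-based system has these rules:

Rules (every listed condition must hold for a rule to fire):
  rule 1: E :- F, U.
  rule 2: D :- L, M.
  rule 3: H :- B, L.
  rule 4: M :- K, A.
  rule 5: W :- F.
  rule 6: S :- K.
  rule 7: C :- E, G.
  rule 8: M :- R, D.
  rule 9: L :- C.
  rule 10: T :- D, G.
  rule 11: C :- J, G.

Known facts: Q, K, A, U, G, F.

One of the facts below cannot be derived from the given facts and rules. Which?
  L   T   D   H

Round 1 — rule 1, rule 4, rule 5, rule 6, derive E, M, W, S.
Round 2 — rule 7, derive C.
Round 3 — rule 9, derive L.
Round 4 — rule 2, derive D.
Round 5 — rule 10, derive T.
Derived: T (round 5), D (round 4), L (round 3). H never appears in any round.

H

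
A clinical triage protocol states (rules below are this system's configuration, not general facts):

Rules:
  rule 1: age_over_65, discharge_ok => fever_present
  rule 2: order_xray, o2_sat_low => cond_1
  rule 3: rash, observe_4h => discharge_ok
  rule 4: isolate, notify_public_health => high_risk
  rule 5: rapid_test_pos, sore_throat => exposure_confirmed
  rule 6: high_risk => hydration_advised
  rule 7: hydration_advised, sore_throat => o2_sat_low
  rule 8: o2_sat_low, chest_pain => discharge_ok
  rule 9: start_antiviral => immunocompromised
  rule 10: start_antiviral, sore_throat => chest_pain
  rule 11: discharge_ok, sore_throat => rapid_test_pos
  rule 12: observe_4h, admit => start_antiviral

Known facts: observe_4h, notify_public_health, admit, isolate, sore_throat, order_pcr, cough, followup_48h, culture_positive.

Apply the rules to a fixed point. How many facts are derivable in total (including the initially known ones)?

18

Round 1: rule 4 [isolate, notify_public_health => high_risk]; rule 12 [observe_4h, admit => start_antiviral]. Adds high_risk, start_antiviral.
Round 2: rule 6 [high_risk => hydration_advised]; rule 9 [start_antiviral => immunocompromised]; rule 10 [start_antiviral, sore_throat => chest_pain]. Adds hydration_advised, immunocompromised, chest_pain.
Round 3: rule 7 [hydration_advised, sore_throat => o2_sat_low]. Adds o2_sat_low.
Round 4: rule 8 [o2_sat_low, chest_pain => discharge_ok]. Adds discharge_ok.
Round 5: rule 11 [discharge_ok, sore_throat => rapid_test_pos]. Adds rapid_test_pos.
Round 6: rule 5 [rapid_test_pos, sore_throat => exposure_confirmed]. Adds exposure_confirmed.
Closure: {admit, chest_pain, cough, culture_positive, discharge_ok, exposure_confirmed, followup_48h, high_risk, hydration_advised, immunocompromised, isolate, notify_public_health, o2_sat_low, observe_4h, order_pcr, rapid_test_pos, sore_throat, start_antiviral} — 18 facts.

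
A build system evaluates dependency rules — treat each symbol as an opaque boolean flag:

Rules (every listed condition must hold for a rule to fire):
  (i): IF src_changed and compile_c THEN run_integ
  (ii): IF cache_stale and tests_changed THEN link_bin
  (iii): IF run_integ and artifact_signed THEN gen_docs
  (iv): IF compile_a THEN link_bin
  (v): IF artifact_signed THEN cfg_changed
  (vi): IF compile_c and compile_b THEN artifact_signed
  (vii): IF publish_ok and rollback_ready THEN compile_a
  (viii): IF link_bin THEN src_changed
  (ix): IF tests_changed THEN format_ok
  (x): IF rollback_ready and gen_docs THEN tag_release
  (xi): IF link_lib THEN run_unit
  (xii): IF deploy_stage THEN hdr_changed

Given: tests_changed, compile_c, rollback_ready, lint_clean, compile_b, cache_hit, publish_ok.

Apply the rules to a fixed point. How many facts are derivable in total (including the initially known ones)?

16

Round 1 — (vi), (vii), (ix), derive artifact_signed, compile_a, format_ok.
Round 2 — (iv), (v), derive link_bin, cfg_changed.
Round 3 — (viii), derive src_changed.
Round 4 — (i), derive run_integ.
Round 5 — (iii), derive gen_docs.
Round 6 — (x), derive tag_release.
Closure: {artifact_signed, cache_hit, cfg_changed, compile_a, compile_b, compile_c, format_ok, gen_docs, link_bin, lint_clean, publish_ok, rollback_ready, run_integ, src_changed, tag_release, tests_changed} — 16 facts.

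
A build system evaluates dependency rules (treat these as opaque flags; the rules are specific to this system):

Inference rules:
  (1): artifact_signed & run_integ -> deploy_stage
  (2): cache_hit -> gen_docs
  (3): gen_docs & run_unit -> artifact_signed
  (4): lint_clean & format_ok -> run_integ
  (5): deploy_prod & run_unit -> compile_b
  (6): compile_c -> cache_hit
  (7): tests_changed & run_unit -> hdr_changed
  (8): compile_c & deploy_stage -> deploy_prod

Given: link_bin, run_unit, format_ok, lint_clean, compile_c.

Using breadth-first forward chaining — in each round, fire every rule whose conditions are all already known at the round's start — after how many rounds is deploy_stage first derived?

4

Round 1: (4) [lint_clean & format_ok -> run_integ]; (6) [compile_c -> cache_hit]. Adds run_integ, cache_hit.
Round 2: (2) [cache_hit -> gen_docs]. Adds gen_docs.
Round 3: (3) [gen_docs & run_unit -> artifact_signed]. Adds artifact_signed.
Round 4: (1) [artifact_signed & run_integ -> deploy_stage]. Adds deploy_stage.
deploy_stage first appears in round 4.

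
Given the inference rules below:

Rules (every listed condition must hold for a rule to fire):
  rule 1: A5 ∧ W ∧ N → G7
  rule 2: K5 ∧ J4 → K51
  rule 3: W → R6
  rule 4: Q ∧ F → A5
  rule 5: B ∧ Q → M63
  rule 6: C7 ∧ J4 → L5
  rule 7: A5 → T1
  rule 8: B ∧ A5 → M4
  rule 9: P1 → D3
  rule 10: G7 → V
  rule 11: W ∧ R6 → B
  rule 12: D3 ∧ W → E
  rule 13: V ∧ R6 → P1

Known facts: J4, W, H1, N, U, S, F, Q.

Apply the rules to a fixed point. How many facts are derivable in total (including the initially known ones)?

19

Round 1 fires rule 3, rule 4, giving R6, A5.
Round 2 fires rule 1, rule 7, rule 11, giving G7, T1, B.
Round 3 fires rule 5, rule 8, rule 10, giving M63, M4, V.
Round 4 fires rule 13, giving P1.
Round 5 fires rule 9, giving D3.
Round 6 fires rule 12, giving E.
Closure: {A5, B, D3, E, F, G7, H1, J4, M4, M63, N, P1, Q, R6, S, T1, U, V, W} — 19 facts.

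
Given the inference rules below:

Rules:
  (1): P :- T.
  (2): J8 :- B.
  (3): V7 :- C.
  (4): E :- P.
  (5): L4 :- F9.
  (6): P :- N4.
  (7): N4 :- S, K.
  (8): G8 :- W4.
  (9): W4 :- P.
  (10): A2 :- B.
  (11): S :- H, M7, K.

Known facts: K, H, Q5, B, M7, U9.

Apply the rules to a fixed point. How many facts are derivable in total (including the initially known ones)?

Round 1: (2) [J8 :- B.]; (10) [A2 :- B.]; (11) [S :- H, M7, K.]. New: J8, A2, S.
Round 2: (7) [N4 :- S, K.]. New: N4.
Round 3: (6) [P :- N4.]. New: P.
Round 4: (4) [E :- P.]; (9) [W4 :- P.]. New: E, W4.
Round 5: (8) [G8 :- W4.]. New: G8.
Closure: {A2, B, E, G8, H, J8, K, M7, N4, P, Q5, S, U9, W4} — 14 facts.

14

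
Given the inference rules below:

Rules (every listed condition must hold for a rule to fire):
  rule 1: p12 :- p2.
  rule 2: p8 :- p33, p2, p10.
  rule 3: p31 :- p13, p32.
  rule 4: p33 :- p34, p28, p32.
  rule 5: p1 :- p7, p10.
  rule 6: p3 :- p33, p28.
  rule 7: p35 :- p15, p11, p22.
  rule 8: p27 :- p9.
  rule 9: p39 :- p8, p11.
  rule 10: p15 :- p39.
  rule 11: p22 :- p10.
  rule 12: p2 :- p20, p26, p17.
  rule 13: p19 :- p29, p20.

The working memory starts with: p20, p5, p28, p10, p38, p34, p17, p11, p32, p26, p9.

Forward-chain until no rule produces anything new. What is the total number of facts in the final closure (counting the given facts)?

Round 1 fires rule 4, rule 8, rule 11, rule 12, giving p33, p27, p22, p2.
Round 2 fires rule 1, rule 2, rule 6, giving p12, p8, p3.
Round 3 fires rule 9, giving p39.
Round 4 fires rule 10, giving p15.
Round 5 fires rule 7, giving p35.
Closure: {p10, p11, p12, p15, p17, p2, p20, p22, p26, p27, p28, p3, p32, p33, p34, p35, p38, p39, p5, p8, p9} — 21 facts.

21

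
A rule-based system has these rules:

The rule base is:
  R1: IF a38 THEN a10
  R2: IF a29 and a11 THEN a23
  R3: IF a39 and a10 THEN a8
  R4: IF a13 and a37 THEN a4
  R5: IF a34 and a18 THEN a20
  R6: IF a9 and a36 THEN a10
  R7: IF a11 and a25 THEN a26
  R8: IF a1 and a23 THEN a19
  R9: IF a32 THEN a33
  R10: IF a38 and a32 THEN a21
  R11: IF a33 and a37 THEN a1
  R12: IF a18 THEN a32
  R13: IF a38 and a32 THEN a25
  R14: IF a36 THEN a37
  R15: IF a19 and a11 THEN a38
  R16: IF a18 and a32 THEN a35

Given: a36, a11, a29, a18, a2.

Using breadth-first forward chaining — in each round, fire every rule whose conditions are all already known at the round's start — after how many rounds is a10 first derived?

6

Round 1: R2 [IF a29 and a11 THEN a23]; R12 [IF a18 THEN a32]; R14 [IF a36 THEN a37]. Adds a23, a32, a37.
Round 2: R9 [IF a32 THEN a33]; R16 [IF a18 and a32 THEN a35]. Adds a33, a35.
Round 3: R11 [IF a33 and a37 THEN a1]. Adds a1.
Round 4: R8 [IF a1 and a23 THEN a19]. Adds a19.
Round 5: R15 [IF a19 and a11 THEN a38]. Adds a38.
Round 6: R1 [IF a38 THEN a10]; R10 [IF a38 and a32 THEN a21]; R13 [IF a38 and a32 THEN a25]. Adds a10, a21, a25.
a10 first appears in round 6.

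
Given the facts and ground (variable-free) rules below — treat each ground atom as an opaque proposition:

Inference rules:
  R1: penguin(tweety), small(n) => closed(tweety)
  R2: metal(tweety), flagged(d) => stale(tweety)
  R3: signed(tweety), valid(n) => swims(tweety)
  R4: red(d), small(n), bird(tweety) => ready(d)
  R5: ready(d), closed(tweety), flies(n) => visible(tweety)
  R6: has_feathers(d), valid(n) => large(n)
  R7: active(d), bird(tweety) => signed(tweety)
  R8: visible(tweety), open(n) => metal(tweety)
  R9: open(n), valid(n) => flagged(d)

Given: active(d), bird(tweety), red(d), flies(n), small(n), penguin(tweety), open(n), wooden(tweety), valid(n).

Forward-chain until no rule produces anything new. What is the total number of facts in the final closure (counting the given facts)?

Round 1 — R1, R4, R7, R9, derive closed(tweety), ready(d), signed(tweety), flagged(d).
Round 2 — R3, R5, derive swims(tweety), visible(tweety).
Round 3 — R8, derive metal(tweety).
Round 4 — R2, derive stale(tweety).
Closure: {active(d), bird(tweety), closed(tweety), flagged(d), flies(n), metal(tweety), open(n), penguin(tweety), ready(d), red(d), signed(tweety), small(n), stale(tweety), swims(tweety), valid(n), visible(tweety), wooden(tweety)} — 17 facts.

17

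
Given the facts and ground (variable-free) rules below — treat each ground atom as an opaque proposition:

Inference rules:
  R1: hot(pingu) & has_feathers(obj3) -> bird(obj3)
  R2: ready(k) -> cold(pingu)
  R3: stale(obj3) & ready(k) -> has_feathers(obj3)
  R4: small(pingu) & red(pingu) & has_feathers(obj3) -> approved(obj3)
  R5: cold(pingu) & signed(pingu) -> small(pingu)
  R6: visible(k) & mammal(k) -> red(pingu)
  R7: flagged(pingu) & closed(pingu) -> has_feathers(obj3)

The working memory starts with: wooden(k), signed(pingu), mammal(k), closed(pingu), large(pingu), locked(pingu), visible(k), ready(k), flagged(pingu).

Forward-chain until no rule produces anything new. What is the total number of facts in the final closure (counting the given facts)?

Round 1 fires R2, R6, R7, giving cold(pingu), red(pingu), has_feathers(obj3).
Round 2 fires R5, giving small(pingu).
Round 3 fires R4, giving approved(obj3).
Closure: {approved(obj3), closed(pingu), cold(pingu), flagged(pingu), has_feathers(obj3), large(pingu), locked(pingu), mammal(k), ready(k), red(pingu), signed(pingu), small(pingu), visible(k), wooden(k)} — 14 facts.

14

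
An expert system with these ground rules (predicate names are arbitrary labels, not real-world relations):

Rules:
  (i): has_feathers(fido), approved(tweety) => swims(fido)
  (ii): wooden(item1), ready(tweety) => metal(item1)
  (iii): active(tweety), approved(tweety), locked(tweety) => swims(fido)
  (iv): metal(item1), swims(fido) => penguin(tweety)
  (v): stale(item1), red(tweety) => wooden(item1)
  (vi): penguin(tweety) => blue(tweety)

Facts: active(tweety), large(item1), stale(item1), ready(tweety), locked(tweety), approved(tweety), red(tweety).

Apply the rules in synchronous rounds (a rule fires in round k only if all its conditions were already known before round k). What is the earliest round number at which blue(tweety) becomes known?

4

Round 1 — (iii), (v), derive swims(fido), wooden(item1).
Round 2 — (ii), derive metal(item1).
Round 3 — (iv), derive penguin(tweety).
Round 4 — (vi), derive blue(tweety).
blue(tweety) first appears in round 4.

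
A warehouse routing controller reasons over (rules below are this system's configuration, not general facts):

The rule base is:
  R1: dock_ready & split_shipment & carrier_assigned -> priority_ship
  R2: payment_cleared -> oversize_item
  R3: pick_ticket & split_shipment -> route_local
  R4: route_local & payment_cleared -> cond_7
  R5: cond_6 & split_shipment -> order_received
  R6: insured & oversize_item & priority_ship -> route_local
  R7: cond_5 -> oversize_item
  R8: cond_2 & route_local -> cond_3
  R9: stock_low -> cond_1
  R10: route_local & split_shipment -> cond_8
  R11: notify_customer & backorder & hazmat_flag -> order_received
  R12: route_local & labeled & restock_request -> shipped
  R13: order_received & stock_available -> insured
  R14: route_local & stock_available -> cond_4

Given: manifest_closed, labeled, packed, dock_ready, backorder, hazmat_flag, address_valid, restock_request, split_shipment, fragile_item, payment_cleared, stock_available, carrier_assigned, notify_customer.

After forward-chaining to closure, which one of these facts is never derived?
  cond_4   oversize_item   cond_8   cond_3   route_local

Round 1 fires R1, R2, R11, giving priority_ship, oversize_item, order_received.
Round 2 fires R13, giving insured.
Round 3 fires R6, giving route_local.
Round 4 fires R4, R10, R12, R14, giving cond_7, cond_8, shipped, cond_4.
Derived: oversize_item (round 1), cond_4 (round 4), cond_8 (round 4), route_local (round 3). cond_3 never appears in any round.

cond_3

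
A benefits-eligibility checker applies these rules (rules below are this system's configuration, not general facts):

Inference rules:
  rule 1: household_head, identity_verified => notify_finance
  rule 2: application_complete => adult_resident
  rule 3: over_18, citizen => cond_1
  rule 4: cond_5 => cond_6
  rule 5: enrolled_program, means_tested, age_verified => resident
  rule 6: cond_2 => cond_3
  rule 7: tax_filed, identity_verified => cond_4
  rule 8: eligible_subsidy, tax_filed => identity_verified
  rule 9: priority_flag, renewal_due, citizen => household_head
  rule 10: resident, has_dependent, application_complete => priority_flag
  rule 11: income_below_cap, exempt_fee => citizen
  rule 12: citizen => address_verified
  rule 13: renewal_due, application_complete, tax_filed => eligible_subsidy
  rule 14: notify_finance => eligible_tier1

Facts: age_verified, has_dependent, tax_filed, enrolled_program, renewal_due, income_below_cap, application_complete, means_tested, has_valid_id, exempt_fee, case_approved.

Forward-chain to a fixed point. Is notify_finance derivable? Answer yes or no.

Round 1 fires rule 2, rule 5, rule 11, rule 13, giving adult_resident, resident, citizen, eligible_subsidy.
Round 2 fires rule 8, rule 10, rule 12, giving identity_verified, priority_flag, address_verified.
Round 3 fires rule 7, rule 9, giving cond_4, household_head.
Round 4 fires rule 1, giving notify_finance.
Round 5 fires rule 14, giving eligible_tier1.
notify_finance appears in round 4, so it is derivable.

yes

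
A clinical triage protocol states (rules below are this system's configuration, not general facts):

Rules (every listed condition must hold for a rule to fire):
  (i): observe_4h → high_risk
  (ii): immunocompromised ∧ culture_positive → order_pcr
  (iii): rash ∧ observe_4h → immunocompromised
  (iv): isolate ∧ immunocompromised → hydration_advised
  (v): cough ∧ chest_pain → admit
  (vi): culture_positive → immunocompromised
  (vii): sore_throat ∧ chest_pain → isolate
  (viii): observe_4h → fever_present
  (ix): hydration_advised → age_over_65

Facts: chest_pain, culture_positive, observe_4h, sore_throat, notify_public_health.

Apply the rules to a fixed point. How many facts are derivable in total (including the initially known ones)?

[1] (i) [observe_4h → high_risk]; (vi) [culture_positive → immunocompromised]; (vii) [sore_throat ∧ chest_pain → isolate]; (viii) [observe_4h → fever_present]. ⇒ new: high_risk, immunocompromised, isolate, fever_present.
[2] (ii) [immunocompromised ∧ culture_positive → order_pcr]; (iv) [isolate ∧ immunocompromised → hydration_advised]. ⇒ new: order_pcr, hydration_advised.
[3] (ix) [hydration_advised → age_over_65]. ⇒ new: age_over_65.
Closure: {age_over_65, chest_pain, culture_positive, fever_present, high_risk, hydration_advised, immunocompromised, isolate, notify_public_health, observe_4h, order_pcr, sore_throat} — 12 facts.

12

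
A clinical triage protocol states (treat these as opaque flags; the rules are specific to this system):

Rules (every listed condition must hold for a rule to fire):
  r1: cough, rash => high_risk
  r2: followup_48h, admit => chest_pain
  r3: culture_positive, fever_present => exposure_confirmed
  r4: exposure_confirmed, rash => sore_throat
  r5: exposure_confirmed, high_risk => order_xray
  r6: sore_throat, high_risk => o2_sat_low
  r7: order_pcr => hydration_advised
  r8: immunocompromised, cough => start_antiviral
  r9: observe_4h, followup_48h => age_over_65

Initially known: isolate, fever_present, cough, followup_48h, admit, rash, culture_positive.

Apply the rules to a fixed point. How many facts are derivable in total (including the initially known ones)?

13

Round 1: r1 [cough, rash => high_risk]; r2 [followup_48h, admit => chest_pain]; r3 [culture_positive, fever_present => exposure_confirmed]. Adds high_risk, chest_pain, exposure_confirmed.
Round 2: r4 [exposure_confirmed, rash => sore_throat]; r5 [exposure_confirmed, high_risk => order_xray]. Adds sore_throat, order_xray.
Round 3: r6 [sore_throat, high_risk => o2_sat_low]. Adds o2_sat_low.
Closure: {admit, chest_pain, cough, culture_positive, exposure_confirmed, fever_present, followup_48h, high_risk, isolate, o2_sat_low, order_xray, rash, sore_throat} — 13 facts.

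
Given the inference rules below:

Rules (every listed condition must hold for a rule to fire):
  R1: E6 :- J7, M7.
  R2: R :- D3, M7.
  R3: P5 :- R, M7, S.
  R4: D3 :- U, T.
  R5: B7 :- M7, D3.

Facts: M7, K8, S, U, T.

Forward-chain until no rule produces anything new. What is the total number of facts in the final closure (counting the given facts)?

9

Round 1: R4 [D3 :- U, T.]. New: D3.
Round 2: R2 [R :- D3, M7.]; R5 [B7 :- M7, D3.]. New: R, B7.
Round 3: R3 [P5 :- R, M7, S.]. New: P5.
Closure: {B7, D3, K8, M7, P5, R, S, T, U} — 9 facts.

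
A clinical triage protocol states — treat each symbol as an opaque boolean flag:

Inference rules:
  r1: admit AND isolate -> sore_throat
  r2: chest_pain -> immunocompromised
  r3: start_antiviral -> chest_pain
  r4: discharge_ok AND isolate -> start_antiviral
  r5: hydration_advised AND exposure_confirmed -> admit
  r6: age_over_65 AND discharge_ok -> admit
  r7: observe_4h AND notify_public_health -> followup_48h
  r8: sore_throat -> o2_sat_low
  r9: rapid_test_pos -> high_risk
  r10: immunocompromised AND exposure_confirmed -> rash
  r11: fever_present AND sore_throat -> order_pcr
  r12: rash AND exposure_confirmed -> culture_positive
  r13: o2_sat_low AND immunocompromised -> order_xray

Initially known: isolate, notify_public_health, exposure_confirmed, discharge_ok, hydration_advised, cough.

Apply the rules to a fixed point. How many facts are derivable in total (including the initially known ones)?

Round 1: r4 [discharge_ok AND isolate -> start_antiviral]; r5 [hydration_advised AND exposure_confirmed -> admit]. Adds start_antiviral, admit.
Round 2: r1 [admit AND isolate -> sore_throat]; r3 [start_antiviral -> chest_pain]. Adds sore_throat, chest_pain.
Round 3: r2 [chest_pain -> immunocompromised]; r8 [sore_throat -> o2_sat_low]. Adds immunocompromised, o2_sat_low.
Round 4: r10 [immunocompromised AND exposure_confirmed -> rash]; r13 [o2_sat_low AND immunocompromised -> order_xray]. Adds rash, order_xray.
Round 5: r12 [rash AND exposure_confirmed -> culture_positive]. Adds culture_positive.
Closure: {admit, chest_pain, cough, culture_positive, discharge_ok, exposure_confirmed, hydration_advised, immunocompromised, isolate, notify_public_health, o2_sat_low, order_xray, rash, sore_throat, start_antiviral} — 15 facts.

15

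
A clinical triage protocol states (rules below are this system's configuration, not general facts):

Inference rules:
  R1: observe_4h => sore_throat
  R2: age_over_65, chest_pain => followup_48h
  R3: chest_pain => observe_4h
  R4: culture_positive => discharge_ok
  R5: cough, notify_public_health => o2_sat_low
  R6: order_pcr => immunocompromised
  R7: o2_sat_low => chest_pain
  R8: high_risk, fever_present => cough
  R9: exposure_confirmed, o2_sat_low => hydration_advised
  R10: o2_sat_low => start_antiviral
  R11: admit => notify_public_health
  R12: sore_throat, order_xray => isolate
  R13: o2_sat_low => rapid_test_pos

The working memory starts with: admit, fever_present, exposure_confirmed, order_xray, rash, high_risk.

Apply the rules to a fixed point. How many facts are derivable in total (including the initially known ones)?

16

Round 1: R8 [high_risk, fever_present => cough]; R11 [admit => notify_public_health]. Adds cough, notify_public_health.
Round 2: R5 [cough, notify_public_health => o2_sat_low]. Adds o2_sat_low.
Round 3: R7 [o2_sat_low => chest_pain]; R9 [exposure_confirmed, o2_sat_low => hydration_advised]; R10 [o2_sat_low => start_antiviral]; R13 [o2_sat_low => rapid_test_pos]. Adds chest_pain, hydration_advised, start_antiviral, rapid_test_pos.
Round 4: R3 [chest_pain => observe_4h]. Adds observe_4h.
Round 5: R1 [observe_4h => sore_throat]. Adds sore_throat.
Round 6: R12 [sore_throat, order_xray => isolate]. Adds isolate.
Closure: {admit, chest_pain, cough, exposure_confirmed, fever_present, high_risk, hydration_advised, isolate, notify_public_health, o2_sat_low, observe_4h, order_xray, rapid_test_pos, rash, sore_throat, start_antiviral} — 16 facts.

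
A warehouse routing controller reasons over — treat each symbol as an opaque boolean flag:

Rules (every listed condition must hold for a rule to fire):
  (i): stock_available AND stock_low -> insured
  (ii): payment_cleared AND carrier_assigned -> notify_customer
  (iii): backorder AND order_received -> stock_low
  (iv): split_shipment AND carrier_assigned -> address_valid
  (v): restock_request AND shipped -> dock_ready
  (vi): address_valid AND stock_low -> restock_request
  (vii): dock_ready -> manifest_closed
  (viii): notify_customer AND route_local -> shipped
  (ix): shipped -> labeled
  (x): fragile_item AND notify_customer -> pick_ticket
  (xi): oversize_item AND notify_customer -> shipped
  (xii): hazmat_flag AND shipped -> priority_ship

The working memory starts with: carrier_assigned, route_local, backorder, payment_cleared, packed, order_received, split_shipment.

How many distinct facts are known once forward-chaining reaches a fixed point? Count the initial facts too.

Round 1: (ii) [payment_cleared AND carrier_assigned -> notify_customer]; (iii) [backorder AND order_received -> stock_low]; (iv) [split_shipment AND carrier_assigned -> address_valid]. New: notify_customer, stock_low, address_valid.
Round 2: (vi) [address_valid AND stock_low -> restock_request]; (viii) [notify_customer AND route_local -> shipped]. New: restock_request, shipped.
Round 3: (v) [restock_request AND shipped -> dock_ready]; (ix) [shipped -> labeled]. New: dock_ready, labeled.
Round 4: (vii) [dock_ready -> manifest_closed]. New: manifest_closed.
Closure: {address_valid, backorder, carrier_assigned, dock_ready, labeled, manifest_closed, notify_customer, order_received, packed, payment_cleared, restock_request, route_local, shipped, split_shipment, stock_low} — 15 facts.

15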